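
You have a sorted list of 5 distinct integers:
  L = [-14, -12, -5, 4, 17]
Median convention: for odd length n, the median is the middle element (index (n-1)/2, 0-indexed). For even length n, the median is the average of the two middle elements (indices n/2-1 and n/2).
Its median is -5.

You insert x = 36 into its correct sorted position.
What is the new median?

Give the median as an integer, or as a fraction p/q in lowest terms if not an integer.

Old list (sorted, length 5): [-14, -12, -5, 4, 17]
Old median = -5
Insert x = 36
Old length odd (5). Middle was index 2 = -5.
New length even (6). New median = avg of two middle elements.
x = 36: 5 elements are < x, 0 elements are > x.
New sorted list: [-14, -12, -5, 4, 17, 36]
New median = -1/2

Answer: -1/2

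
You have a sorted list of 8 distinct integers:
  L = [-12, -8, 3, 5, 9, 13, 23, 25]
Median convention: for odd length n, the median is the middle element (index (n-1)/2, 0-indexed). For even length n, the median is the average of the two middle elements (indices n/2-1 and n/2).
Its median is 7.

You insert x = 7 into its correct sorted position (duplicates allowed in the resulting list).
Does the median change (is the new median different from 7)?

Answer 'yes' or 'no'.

Answer: no

Derivation:
Old median = 7
Insert x = 7
New median = 7
Changed? no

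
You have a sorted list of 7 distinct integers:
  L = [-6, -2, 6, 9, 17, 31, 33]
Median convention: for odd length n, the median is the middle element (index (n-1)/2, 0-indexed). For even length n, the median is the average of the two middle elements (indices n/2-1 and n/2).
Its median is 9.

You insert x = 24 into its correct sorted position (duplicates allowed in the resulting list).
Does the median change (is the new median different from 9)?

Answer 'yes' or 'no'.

Answer: yes

Derivation:
Old median = 9
Insert x = 24
New median = 13
Changed? yes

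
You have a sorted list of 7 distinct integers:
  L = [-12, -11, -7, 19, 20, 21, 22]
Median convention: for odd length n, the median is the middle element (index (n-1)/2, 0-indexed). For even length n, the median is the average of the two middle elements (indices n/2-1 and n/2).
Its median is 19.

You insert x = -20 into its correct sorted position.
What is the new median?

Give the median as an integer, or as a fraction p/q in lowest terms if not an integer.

Old list (sorted, length 7): [-12, -11, -7, 19, 20, 21, 22]
Old median = 19
Insert x = -20
Old length odd (7). Middle was index 3 = 19.
New length even (8). New median = avg of two middle elements.
x = -20: 0 elements are < x, 7 elements are > x.
New sorted list: [-20, -12, -11, -7, 19, 20, 21, 22]
New median = 6

Answer: 6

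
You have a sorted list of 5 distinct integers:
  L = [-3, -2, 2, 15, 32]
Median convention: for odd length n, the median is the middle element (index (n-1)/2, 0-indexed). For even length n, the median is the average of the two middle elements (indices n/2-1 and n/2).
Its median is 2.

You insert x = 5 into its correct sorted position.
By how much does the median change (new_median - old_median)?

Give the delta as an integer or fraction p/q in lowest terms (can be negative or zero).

Answer: 3/2

Derivation:
Old median = 2
After inserting x = 5: new sorted = [-3, -2, 2, 5, 15, 32]
New median = 7/2
Delta = 7/2 - 2 = 3/2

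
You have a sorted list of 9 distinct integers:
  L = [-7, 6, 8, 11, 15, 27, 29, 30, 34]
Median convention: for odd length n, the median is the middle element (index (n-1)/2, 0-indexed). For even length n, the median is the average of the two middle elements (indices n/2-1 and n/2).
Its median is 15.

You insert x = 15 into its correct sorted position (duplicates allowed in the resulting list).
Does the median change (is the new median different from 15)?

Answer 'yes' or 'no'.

Answer: no

Derivation:
Old median = 15
Insert x = 15
New median = 15
Changed? no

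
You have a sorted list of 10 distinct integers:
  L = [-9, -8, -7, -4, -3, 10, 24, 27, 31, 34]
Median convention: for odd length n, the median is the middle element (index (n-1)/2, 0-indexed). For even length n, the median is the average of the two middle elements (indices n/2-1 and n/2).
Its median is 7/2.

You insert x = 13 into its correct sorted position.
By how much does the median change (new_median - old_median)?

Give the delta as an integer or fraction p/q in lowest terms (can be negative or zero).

Answer: 13/2

Derivation:
Old median = 7/2
After inserting x = 13: new sorted = [-9, -8, -7, -4, -3, 10, 13, 24, 27, 31, 34]
New median = 10
Delta = 10 - 7/2 = 13/2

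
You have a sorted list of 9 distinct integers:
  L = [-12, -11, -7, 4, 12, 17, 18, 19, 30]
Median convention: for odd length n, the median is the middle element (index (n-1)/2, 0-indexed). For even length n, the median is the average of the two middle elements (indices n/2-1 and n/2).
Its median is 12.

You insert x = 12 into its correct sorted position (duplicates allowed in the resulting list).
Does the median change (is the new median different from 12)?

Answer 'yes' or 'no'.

Answer: no

Derivation:
Old median = 12
Insert x = 12
New median = 12
Changed? no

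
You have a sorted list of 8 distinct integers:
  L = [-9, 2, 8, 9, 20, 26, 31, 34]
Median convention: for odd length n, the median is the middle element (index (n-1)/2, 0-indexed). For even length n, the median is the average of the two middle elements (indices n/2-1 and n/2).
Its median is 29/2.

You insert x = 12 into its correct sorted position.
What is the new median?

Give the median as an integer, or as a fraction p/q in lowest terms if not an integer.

Old list (sorted, length 8): [-9, 2, 8, 9, 20, 26, 31, 34]
Old median = 29/2
Insert x = 12
Old length even (8). Middle pair: indices 3,4 = 9,20.
New length odd (9). New median = single middle element.
x = 12: 4 elements are < x, 4 elements are > x.
New sorted list: [-9, 2, 8, 9, 12, 20, 26, 31, 34]
New median = 12

Answer: 12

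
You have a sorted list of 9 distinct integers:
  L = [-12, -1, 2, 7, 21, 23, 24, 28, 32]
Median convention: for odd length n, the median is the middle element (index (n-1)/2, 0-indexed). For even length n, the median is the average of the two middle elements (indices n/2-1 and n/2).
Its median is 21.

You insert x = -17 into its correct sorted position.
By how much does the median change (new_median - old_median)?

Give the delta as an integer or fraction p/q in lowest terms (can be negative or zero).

Old median = 21
After inserting x = -17: new sorted = [-17, -12, -1, 2, 7, 21, 23, 24, 28, 32]
New median = 14
Delta = 14 - 21 = -7

Answer: -7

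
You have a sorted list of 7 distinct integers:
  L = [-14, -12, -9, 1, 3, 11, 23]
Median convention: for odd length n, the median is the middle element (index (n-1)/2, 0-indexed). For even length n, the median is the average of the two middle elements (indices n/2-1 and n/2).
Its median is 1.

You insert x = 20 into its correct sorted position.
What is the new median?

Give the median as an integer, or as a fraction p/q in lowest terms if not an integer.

Answer: 2

Derivation:
Old list (sorted, length 7): [-14, -12, -9, 1, 3, 11, 23]
Old median = 1
Insert x = 20
Old length odd (7). Middle was index 3 = 1.
New length even (8). New median = avg of two middle elements.
x = 20: 6 elements are < x, 1 elements are > x.
New sorted list: [-14, -12, -9, 1, 3, 11, 20, 23]
New median = 2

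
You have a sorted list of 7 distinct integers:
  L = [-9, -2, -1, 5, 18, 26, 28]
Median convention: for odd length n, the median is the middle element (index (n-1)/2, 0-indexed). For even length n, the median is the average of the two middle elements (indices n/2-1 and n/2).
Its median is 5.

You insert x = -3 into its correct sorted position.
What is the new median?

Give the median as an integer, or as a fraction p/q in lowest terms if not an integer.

Answer: 2

Derivation:
Old list (sorted, length 7): [-9, -2, -1, 5, 18, 26, 28]
Old median = 5
Insert x = -3
Old length odd (7). Middle was index 3 = 5.
New length even (8). New median = avg of two middle elements.
x = -3: 1 elements are < x, 6 elements are > x.
New sorted list: [-9, -3, -2, -1, 5, 18, 26, 28]
New median = 2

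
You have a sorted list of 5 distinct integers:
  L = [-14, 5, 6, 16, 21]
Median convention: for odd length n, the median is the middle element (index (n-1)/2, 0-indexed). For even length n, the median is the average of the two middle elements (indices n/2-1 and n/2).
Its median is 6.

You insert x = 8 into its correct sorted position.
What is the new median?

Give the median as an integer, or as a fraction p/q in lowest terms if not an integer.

Answer: 7

Derivation:
Old list (sorted, length 5): [-14, 5, 6, 16, 21]
Old median = 6
Insert x = 8
Old length odd (5). Middle was index 2 = 6.
New length even (6). New median = avg of two middle elements.
x = 8: 3 elements are < x, 2 elements are > x.
New sorted list: [-14, 5, 6, 8, 16, 21]
New median = 7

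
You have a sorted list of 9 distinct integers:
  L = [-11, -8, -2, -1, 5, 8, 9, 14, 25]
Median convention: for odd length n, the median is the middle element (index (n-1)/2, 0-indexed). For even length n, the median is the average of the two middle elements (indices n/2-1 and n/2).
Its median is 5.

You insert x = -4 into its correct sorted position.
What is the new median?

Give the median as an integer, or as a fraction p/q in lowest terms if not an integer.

Old list (sorted, length 9): [-11, -8, -2, -1, 5, 8, 9, 14, 25]
Old median = 5
Insert x = -4
Old length odd (9). Middle was index 4 = 5.
New length even (10). New median = avg of two middle elements.
x = -4: 2 elements are < x, 7 elements are > x.
New sorted list: [-11, -8, -4, -2, -1, 5, 8, 9, 14, 25]
New median = 2

Answer: 2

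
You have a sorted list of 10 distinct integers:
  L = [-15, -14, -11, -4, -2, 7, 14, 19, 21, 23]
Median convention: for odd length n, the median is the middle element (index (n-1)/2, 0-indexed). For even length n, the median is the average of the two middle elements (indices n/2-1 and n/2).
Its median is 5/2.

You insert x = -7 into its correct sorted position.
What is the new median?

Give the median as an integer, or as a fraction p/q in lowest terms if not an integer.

Old list (sorted, length 10): [-15, -14, -11, -4, -2, 7, 14, 19, 21, 23]
Old median = 5/2
Insert x = -7
Old length even (10). Middle pair: indices 4,5 = -2,7.
New length odd (11). New median = single middle element.
x = -7: 3 elements are < x, 7 elements are > x.
New sorted list: [-15, -14, -11, -7, -4, -2, 7, 14, 19, 21, 23]
New median = -2

Answer: -2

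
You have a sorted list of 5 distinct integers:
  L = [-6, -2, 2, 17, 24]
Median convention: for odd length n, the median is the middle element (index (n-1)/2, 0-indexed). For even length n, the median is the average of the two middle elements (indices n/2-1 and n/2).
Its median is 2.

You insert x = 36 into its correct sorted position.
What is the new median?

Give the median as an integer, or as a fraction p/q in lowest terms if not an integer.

Answer: 19/2

Derivation:
Old list (sorted, length 5): [-6, -2, 2, 17, 24]
Old median = 2
Insert x = 36
Old length odd (5). Middle was index 2 = 2.
New length even (6). New median = avg of two middle elements.
x = 36: 5 elements are < x, 0 elements are > x.
New sorted list: [-6, -2, 2, 17, 24, 36]
New median = 19/2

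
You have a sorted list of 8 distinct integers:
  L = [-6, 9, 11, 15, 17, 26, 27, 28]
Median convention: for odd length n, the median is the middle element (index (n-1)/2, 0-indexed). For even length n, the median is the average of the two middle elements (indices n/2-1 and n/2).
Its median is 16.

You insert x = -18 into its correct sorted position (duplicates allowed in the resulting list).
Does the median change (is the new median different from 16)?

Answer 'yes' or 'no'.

Old median = 16
Insert x = -18
New median = 15
Changed? yes

Answer: yes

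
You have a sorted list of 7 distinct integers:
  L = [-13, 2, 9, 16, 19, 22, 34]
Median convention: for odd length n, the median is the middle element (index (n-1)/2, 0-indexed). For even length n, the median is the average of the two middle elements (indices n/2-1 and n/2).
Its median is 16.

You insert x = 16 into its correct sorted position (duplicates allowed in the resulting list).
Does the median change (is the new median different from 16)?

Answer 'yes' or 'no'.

Old median = 16
Insert x = 16
New median = 16
Changed? no

Answer: no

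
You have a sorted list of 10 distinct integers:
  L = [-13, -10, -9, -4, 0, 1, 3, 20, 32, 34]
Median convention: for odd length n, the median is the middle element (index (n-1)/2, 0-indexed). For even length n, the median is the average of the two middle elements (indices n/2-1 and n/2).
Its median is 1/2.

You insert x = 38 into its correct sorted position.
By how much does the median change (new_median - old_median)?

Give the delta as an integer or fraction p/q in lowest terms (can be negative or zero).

Answer: 1/2

Derivation:
Old median = 1/2
After inserting x = 38: new sorted = [-13, -10, -9, -4, 0, 1, 3, 20, 32, 34, 38]
New median = 1
Delta = 1 - 1/2 = 1/2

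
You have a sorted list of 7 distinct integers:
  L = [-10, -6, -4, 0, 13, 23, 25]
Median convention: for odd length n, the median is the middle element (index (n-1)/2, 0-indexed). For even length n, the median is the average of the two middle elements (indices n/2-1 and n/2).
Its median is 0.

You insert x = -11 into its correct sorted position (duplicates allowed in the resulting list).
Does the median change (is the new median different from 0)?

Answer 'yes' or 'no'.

Old median = 0
Insert x = -11
New median = -2
Changed? yes

Answer: yes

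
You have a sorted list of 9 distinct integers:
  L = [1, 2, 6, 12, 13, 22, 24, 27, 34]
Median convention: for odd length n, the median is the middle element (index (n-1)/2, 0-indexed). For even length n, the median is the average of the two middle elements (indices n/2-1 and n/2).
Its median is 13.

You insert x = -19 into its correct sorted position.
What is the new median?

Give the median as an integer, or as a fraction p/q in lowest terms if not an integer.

Old list (sorted, length 9): [1, 2, 6, 12, 13, 22, 24, 27, 34]
Old median = 13
Insert x = -19
Old length odd (9). Middle was index 4 = 13.
New length even (10). New median = avg of two middle elements.
x = -19: 0 elements are < x, 9 elements are > x.
New sorted list: [-19, 1, 2, 6, 12, 13, 22, 24, 27, 34]
New median = 25/2

Answer: 25/2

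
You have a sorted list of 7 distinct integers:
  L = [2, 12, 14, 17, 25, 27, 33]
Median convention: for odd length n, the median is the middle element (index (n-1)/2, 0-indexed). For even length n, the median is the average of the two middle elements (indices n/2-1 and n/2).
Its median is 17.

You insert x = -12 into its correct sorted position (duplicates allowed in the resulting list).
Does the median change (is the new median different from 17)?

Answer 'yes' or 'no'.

Old median = 17
Insert x = -12
New median = 31/2
Changed? yes

Answer: yes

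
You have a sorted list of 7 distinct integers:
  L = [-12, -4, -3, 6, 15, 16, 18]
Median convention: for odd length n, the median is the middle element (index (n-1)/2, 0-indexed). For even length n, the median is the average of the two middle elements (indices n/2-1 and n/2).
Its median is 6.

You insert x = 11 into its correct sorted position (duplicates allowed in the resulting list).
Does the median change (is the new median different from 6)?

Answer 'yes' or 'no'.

Old median = 6
Insert x = 11
New median = 17/2
Changed? yes

Answer: yes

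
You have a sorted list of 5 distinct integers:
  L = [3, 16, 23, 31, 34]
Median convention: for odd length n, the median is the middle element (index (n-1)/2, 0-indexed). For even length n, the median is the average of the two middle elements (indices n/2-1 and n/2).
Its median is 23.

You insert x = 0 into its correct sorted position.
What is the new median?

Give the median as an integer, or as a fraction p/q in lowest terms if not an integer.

Old list (sorted, length 5): [3, 16, 23, 31, 34]
Old median = 23
Insert x = 0
Old length odd (5). Middle was index 2 = 23.
New length even (6). New median = avg of two middle elements.
x = 0: 0 elements are < x, 5 elements are > x.
New sorted list: [0, 3, 16, 23, 31, 34]
New median = 39/2

Answer: 39/2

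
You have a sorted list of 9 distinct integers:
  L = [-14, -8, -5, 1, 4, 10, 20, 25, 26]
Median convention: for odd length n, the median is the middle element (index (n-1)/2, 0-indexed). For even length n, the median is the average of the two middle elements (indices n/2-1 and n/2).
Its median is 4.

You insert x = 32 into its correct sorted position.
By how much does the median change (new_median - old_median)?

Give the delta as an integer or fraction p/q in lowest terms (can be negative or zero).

Answer: 3

Derivation:
Old median = 4
After inserting x = 32: new sorted = [-14, -8, -5, 1, 4, 10, 20, 25, 26, 32]
New median = 7
Delta = 7 - 4 = 3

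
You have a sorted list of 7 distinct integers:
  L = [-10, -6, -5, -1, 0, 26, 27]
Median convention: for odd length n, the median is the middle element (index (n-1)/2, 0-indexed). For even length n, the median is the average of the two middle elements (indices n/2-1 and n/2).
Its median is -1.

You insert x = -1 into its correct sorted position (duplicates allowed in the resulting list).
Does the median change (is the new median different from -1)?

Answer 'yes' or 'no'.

Old median = -1
Insert x = -1
New median = -1
Changed? no

Answer: no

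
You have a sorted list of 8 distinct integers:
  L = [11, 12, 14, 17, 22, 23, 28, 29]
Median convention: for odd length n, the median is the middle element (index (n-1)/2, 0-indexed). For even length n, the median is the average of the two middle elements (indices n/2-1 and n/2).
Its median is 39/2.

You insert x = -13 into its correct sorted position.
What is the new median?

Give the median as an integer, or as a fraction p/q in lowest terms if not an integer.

Old list (sorted, length 8): [11, 12, 14, 17, 22, 23, 28, 29]
Old median = 39/2
Insert x = -13
Old length even (8). Middle pair: indices 3,4 = 17,22.
New length odd (9). New median = single middle element.
x = -13: 0 elements are < x, 8 elements are > x.
New sorted list: [-13, 11, 12, 14, 17, 22, 23, 28, 29]
New median = 17

Answer: 17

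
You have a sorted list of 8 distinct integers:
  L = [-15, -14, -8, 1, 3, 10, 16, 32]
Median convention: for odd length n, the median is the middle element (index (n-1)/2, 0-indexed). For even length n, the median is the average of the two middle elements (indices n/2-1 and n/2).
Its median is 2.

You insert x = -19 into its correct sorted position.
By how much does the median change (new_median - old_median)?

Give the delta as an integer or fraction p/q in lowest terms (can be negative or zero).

Old median = 2
After inserting x = -19: new sorted = [-19, -15, -14, -8, 1, 3, 10, 16, 32]
New median = 1
Delta = 1 - 2 = -1

Answer: -1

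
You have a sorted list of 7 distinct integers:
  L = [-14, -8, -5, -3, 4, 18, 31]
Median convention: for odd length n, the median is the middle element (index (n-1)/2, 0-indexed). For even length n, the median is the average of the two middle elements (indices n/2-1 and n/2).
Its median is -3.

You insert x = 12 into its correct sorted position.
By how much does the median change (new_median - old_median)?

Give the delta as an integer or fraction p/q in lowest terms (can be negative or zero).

Old median = -3
After inserting x = 12: new sorted = [-14, -8, -5, -3, 4, 12, 18, 31]
New median = 1/2
Delta = 1/2 - -3 = 7/2

Answer: 7/2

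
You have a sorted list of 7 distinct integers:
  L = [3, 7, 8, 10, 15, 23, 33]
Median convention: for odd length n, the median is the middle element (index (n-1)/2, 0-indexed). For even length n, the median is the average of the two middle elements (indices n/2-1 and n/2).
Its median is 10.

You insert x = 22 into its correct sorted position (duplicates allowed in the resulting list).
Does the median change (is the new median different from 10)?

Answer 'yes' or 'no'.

Answer: yes

Derivation:
Old median = 10
Insert x = 22
New median = 25/2
Changed? yes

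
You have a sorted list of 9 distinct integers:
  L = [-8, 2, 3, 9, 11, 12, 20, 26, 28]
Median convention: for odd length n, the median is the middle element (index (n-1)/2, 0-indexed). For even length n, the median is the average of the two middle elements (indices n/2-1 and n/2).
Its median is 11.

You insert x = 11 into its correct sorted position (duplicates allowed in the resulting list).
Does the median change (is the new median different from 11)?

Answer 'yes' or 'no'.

Answer: no

Derivation:
Old median = 11
Insert x = 11
New median = 11
Changed? no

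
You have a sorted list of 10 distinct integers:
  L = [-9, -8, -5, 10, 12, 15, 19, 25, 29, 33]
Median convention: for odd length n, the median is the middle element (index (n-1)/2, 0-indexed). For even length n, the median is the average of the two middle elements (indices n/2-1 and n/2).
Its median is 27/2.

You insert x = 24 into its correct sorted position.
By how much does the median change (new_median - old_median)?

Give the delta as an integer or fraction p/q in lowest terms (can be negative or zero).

Answer: 3/2

Derivation:
Old median = 27/2
After inserting x = 24: new sorted = [-9, -8, -5, 10, 12, 15, 19, 24, 25, 29, 33]
New median = 15
Delta = 15 - 27/2 = 3/2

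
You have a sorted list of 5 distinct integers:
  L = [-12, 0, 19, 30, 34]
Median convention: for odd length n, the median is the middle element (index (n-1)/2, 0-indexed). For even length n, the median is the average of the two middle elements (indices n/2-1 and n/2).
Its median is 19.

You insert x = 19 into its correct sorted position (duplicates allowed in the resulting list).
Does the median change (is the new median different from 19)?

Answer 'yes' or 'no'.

Answer: no

Derivation:
Old median = 19
Insert x = 19
New median = 19
Changed? no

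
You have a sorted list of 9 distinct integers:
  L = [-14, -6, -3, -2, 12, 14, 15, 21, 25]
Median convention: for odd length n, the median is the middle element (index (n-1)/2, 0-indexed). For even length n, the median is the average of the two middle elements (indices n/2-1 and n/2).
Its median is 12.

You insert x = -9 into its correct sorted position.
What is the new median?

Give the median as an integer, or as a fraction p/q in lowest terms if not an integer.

Old list (sorted, length 9): [-14, -6, -3, -2, 12, 14, 15, 21, 25]
Old median = 12
Insert x = -9
Old length odd (9). Middle was index 4 = 12.
New length even (10). New median = avg of two middle elements.
x = -9: 1 elements are < x, 8 elements are > x.
New sorted list: [-14, -9, -6, -3, -2, 12, 14, 15, 21, 25]
New median = 5

Answer: 5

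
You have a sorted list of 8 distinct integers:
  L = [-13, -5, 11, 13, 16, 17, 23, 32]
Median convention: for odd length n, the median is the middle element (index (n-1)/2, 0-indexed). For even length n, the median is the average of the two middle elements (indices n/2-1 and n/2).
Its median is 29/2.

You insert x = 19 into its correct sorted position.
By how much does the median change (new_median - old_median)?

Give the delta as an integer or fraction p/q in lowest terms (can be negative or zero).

Old median = 29/2
After inserting x = 19: new sorted = [-13, -5, 11, 13, 16, 17, 19, 23, 32]
New median = 16
Delta = 16 - 29/2 = 3/2

Answer: 3/2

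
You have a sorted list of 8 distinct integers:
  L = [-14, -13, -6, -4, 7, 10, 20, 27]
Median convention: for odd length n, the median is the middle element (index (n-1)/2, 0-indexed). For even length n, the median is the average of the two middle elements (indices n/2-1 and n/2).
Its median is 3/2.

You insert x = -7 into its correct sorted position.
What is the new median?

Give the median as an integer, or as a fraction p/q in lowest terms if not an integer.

Answer: -4

Derivation:
Old list (sorted, length 8): [-14, -13, -6, -4, 7, 10, 20, 27]
Old median = 3/2
Insert x = -7
Old length even (8). Middle pair: indices 3,4 = -4,7.
New length odd (9). New median = single middle element.
x = -7: 2 elements are < x, 6 elements are > x.
New sorted list: [-14, -13, -7, -6, -4, 7, 10, 20, 27]
New median = -4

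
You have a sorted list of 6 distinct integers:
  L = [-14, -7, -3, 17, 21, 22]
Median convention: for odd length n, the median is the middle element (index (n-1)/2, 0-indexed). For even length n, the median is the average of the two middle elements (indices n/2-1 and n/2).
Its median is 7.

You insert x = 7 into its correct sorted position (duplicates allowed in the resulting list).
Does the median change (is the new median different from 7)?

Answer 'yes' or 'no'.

Answer: no

Derivation:
Old median = 7
Insert x = 7
New median = 7
Changed? no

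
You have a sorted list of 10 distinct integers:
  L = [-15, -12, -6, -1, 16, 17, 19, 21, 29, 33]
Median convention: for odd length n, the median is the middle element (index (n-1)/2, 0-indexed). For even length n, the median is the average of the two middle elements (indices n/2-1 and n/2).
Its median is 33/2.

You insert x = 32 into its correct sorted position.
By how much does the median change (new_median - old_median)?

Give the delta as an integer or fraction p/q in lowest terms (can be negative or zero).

Old median = 33/2
After inserting x = 32: new sorted = [-15, -12, -6, -1, 16, 17, 19, 21, 29, 32, 33]
New median = 17
Delta = 17 - 33/2 = 1/2

Answer: 1/2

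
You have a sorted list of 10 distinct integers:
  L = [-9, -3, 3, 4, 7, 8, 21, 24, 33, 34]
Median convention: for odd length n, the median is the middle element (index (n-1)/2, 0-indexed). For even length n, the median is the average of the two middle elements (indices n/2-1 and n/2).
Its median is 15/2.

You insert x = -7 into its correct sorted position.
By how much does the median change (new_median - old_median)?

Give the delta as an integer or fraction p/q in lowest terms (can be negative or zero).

Answer: -1/2

Derivation:
Old median = 15/2
After inserting x = -7: new sorted = [-9, -7, -3, 3, 4, 7, 8, 21, 24, 33, 34]
New median = 7
Delta = 7 - 15/2 = -1/2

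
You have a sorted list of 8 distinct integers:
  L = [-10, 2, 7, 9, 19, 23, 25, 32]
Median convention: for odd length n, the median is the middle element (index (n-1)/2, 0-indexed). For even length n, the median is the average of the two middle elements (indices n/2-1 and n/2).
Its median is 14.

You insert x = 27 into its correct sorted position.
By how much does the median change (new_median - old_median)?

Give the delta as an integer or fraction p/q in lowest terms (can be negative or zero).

Old median = 14
After inserting x = 27: new sorted = [-10, 2, 7, 9, 19, 23, 25, 27, 32]
New median = 19
Delta = 19 - 14 = 5

Answer: 5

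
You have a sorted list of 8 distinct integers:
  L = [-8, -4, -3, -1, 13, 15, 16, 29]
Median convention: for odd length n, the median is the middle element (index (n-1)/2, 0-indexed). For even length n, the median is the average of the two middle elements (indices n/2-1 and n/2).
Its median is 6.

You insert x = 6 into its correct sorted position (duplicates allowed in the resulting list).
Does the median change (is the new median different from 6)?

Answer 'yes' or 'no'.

Old median = 6
Insert x = 6
New median = 6
Changed? no

Answer: no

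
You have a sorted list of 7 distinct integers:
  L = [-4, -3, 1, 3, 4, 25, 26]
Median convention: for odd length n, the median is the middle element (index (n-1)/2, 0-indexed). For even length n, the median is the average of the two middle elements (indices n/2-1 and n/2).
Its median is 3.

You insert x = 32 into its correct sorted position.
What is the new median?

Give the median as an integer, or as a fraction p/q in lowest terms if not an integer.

Old list (sorted, length 7): [-4, -3, 1, 3, 4, 25, 26]
Old median = 3
Insert x = 32
Old length odd (7). Middle was index 3 = 3.
New length even (8). New median = avg of two middle elements.
x = 32: 7 elements are < x, 0 elements are > x.
New sorted list: [-4, -3, 1, 3, 4, 25, 26, 32]
New median = 7/2

Answer: 7/2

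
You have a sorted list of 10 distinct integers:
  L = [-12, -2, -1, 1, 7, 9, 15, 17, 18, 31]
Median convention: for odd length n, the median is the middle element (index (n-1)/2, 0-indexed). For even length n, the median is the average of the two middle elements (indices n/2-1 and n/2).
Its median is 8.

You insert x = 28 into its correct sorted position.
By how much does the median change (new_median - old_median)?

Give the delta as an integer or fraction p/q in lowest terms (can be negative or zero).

Old median = 8
After inserting x = 28: new sorted = [-12, -2, -1, 1, 7, 9, 15, 17, 18, 28, 31]
New median = 9
Delta = 9 - 8 = 1

Answer: 1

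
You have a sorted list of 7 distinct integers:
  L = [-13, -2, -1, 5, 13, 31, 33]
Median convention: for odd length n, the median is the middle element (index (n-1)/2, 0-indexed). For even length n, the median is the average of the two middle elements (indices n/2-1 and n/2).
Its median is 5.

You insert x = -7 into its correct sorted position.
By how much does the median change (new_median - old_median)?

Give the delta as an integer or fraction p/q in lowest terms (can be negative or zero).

Answer: -3

Derivation:
Old median = 5
After inserting x = -7: new sorted = [-13, -7, -2, -1, 5, 13, 31, 33]
New median = 2
Delta = 2 - 5 = -3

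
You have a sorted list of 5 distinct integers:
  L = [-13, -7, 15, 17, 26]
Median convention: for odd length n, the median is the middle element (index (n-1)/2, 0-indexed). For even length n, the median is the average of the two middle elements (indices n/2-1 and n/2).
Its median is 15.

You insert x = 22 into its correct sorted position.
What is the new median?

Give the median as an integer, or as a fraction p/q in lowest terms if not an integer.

Answer: 16

Derivation:
Old list (sorted, length 5): [-13, -7, 15, 17, 26]
Old median = 15
Insert x = 22
Old length odd (5). Middle was index 2 = 15.
New length even (6). New median = avg of two middle elements.
x = 22: 4 elements are < x, 1 elements are > x.
New sorted list: [-13, -7, 15, 17, 22, 26]
New median = 16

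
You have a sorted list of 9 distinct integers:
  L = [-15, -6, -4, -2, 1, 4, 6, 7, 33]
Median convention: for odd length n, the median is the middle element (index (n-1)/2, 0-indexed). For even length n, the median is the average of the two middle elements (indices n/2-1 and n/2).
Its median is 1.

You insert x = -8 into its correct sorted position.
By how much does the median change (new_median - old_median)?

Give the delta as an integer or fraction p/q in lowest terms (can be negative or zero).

Old median = 1
After inserting x = -8: new sorted = [-15, -8, -6, -4, -2, 1, 4, 6, 7, 33]
New median = -1/2
Delta = -1/2 - 1 = -3/2

Answer: -3/2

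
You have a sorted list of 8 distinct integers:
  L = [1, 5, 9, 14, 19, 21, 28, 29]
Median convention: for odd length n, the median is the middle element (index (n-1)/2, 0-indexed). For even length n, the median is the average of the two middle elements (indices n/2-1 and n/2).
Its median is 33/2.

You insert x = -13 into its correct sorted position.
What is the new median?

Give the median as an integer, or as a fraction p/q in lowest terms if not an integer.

Answer: 14

Derivation:
Old list (sorted, length 8): [1, 5, 9, 14, 19, 21, 28, 29]
Old median = 33/2
Insert x = -13
Old length even (8). Middle pair: indices 3,4 = 14,19.
New length odd (9). New median = single middle element.
x = -13: 0 elements are < x, 8 elements are > x.
New sorted list: [-13, 1, 5, 9, 14, 19, 21, 28, 29]
New median = 14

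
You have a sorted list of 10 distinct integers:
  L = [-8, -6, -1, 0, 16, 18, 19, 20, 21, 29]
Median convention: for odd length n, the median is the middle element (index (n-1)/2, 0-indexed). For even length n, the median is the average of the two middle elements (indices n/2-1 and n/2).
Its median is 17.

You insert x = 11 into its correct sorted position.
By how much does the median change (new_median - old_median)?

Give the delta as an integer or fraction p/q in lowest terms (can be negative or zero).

Old median = 17
After inserting x = 11: new sorted = [-8, -6, -1, 0, 11, 16, 18, 19, 20, 21, 29]
New median = 16
Delta = 16 - 17 = -1

Answer: -1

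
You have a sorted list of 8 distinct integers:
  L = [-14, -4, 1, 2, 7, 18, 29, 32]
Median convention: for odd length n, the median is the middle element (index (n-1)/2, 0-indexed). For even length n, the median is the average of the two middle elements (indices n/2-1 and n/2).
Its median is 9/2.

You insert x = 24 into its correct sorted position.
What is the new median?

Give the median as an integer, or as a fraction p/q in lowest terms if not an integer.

Old list (sorted, length 8): [-14, -4, 1, 2, 7, 18, 29, 32]
Old median = 9/2
Insert x = 24
Old length even (8). Middle pair: indices 3,4 = 2,7.
New length odd (9). New median = single middle element.
x = 24: 6 elements are < x, 2 elements are > x.
New sorted list: [-14, -4, 1, 2, 7, 18, 24, 29, 32]
New median = 7

Answer: 7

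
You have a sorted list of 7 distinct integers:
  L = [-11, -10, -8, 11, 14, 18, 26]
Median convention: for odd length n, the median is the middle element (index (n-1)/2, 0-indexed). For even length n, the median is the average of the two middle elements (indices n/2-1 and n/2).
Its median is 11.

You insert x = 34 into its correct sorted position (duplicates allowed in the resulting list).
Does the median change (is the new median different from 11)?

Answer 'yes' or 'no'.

Answer: yes

Derivation:
Old median = 11
Insert x = 34
New median = 25/2
Changed? yes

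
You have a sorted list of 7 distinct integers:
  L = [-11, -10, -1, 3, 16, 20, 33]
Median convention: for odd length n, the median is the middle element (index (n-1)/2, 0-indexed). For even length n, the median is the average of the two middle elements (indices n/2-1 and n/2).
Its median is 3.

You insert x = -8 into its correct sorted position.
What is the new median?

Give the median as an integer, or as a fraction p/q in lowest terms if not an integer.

Answer: 1

Derivation:
Old list (sorted, length 7): [-11, -10, -1, 3, 16, 20, 33]
Old median = 3
Insert x = -8
Old length odd (7). Middle was index 3 = 3.
New length even (8). New median = avg of two middle elements.
x = -8: 2 elements are < x, 5 elements are > x.
New sorted list: [-11, -10, -8, -1, 3, 16, 20, 33]
New median = 1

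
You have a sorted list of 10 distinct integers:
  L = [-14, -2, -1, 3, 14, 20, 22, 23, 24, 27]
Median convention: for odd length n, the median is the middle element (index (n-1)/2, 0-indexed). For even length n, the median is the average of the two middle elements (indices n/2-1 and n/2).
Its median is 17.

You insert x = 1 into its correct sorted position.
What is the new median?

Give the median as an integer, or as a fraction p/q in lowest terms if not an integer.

Old list (sorted, length 10): [-14, -2, -1, 3, 14, 20, 22, 23, 24, 27]
Old median = 17
Insert x = 1
Old length even (10). Middle pair: indices 4,5 = 14,20.
New length odd (11). New median = single middle element.
x = 1: 3 elements are < x, 7 elements are > x.
New sorted list: [-14, -2, -1, 1, 3, 14, 20, 22, 23, 24, 27]
New median = 14

Answer: 14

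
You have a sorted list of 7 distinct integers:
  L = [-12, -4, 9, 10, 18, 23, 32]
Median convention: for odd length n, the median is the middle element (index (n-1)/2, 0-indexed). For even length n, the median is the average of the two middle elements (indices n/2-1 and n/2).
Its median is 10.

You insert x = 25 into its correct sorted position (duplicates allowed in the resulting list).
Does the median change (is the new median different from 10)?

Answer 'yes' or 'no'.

Answer: yes

Derivation:
Old median = 10
Insert x = 25
New median = 14
Changed? yes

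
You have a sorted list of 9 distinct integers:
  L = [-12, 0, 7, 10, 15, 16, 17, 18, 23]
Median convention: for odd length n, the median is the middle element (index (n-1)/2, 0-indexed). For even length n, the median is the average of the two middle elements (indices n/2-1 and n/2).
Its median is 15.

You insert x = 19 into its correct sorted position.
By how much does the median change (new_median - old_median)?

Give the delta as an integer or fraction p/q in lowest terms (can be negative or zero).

Answer: 1/2

Derivation:
Old median = 15
After inserting x = 19: new sorted = [-12, 0, 7, 10, 15, 16, 17, 18, 19, 23]
New median = 31/2
Delta = 31/2 - 15 = 1/2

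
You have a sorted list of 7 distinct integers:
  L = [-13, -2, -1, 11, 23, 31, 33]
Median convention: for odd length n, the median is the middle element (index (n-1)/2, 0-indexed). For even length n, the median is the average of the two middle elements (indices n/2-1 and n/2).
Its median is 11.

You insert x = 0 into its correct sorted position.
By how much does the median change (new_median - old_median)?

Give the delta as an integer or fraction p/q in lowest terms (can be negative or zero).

Old median = 11
After inserting x = 0: new sorted = [-13, -2, -1, 0, 11, 23, 31, 33]
New median = 11/2
Delta = 11/2 - 11 = -11/2

Answer: -11/2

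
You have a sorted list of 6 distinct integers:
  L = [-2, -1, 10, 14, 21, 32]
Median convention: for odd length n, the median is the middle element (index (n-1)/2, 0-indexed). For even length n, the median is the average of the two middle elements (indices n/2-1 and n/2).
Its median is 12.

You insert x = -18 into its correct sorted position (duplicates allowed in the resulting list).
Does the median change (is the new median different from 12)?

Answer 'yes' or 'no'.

Old median = 12
Insert x = -18
New median = 10
Changed? yes

Answer: yes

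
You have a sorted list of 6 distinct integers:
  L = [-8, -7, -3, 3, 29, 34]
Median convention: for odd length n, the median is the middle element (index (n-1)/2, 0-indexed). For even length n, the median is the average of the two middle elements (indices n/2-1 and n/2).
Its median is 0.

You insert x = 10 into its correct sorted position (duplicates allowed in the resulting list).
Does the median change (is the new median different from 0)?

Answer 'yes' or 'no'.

Answer: yes

Derivation:
Old median = 0
Insert x = 10
New median = 3
Changed? yes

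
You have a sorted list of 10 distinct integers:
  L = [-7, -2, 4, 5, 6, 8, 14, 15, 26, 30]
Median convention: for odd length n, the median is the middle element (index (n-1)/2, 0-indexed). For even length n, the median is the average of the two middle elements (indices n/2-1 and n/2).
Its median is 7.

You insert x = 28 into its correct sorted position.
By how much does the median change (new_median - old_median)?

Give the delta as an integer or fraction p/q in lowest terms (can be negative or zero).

Answer: 1

Derivation:
Old median = 7
After inserting x = 28: new sorted = [-7, -2, 4, 5, 6, 8, 14, 15, 26, 28, 30]
New median = 8
Delta = 8 - 7 = 1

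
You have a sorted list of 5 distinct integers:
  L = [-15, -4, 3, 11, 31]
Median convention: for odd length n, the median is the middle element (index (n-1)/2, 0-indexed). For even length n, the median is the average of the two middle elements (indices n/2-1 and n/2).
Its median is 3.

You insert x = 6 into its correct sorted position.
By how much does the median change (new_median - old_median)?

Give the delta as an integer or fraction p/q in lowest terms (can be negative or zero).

Answer: 3/2

Derivation:
Old median = 3
After inserting x = 6: new sorted = [-15, -4, 3, 6, 11, 31]
New median = 9/2
Delta = 9/2 - 3 = 3/2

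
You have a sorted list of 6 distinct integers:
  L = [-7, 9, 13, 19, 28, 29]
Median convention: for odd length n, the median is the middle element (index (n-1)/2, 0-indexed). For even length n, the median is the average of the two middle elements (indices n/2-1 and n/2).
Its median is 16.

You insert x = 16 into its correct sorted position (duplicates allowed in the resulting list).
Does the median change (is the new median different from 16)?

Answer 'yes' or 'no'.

Answer: no

Derivation:
Old median = 16
Insert x = 16
New median = 16
Changed? no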